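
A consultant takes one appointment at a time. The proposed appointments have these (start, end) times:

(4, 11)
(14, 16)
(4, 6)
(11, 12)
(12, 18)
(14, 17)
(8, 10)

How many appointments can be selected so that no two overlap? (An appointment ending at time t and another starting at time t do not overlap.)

Sorted by end: (4,6)  (8,10)  (4,11)  (11,12)  (14,16)  (14,17)  (12,18)
take (4,6); take (8,10); take (11,12); take (14,16).
Selected 4 appointments.

4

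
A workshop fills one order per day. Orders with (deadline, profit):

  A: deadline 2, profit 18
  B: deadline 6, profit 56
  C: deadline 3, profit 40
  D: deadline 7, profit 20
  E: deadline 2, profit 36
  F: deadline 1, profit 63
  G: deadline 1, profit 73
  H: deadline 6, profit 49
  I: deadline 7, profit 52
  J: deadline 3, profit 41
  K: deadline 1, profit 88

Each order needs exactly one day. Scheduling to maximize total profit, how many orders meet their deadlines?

7

Sort by profit descending; place each in the latest free slot ≤ its deadline.
By profit: K(d1,88), G(d1,73), F(d1,63), B(d6,56), I(d7,52), H(d6,49), J(d3,41), C(d3,40), E(d2,36), D(d7,20), A(d2,18)
K→slot 1; G skipped; F skipped; B→slot 6; I→slot 7; H→slot 5; J→slot 3; C→slot 2; E skipped; D→slot 4; A skipped.
7 of 11 scheduled.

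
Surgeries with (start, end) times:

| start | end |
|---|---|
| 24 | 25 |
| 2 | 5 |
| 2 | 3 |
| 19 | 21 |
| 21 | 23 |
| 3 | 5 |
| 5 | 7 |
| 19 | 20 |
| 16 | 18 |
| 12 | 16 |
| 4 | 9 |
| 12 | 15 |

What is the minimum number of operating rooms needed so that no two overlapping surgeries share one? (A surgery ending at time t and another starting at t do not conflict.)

3

starts: [2, 2, 3, 4, 5, 12, 12, 16, 19, 19, 21, 24]
ends:   [3, 5, 5, 7, 9, 15, 16, 18, 20, 21, 23, 25]
s2→1 s2→2 e3→1 s3→2 s4→3  — peak 3.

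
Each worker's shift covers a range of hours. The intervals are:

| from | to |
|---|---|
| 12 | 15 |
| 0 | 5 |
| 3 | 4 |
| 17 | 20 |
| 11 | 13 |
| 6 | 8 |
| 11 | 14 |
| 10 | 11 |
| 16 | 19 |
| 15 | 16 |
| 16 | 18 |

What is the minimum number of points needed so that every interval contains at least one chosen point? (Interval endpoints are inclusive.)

Process intervals by earliest right end; each time one isn't hit yet, stab at its right endpoint.
By right end: [3,4]  [0,5]  [6,8]  [10,11]  [11,13]  [11,14]  [12,15]  [15,16]  [16,18]  [16,19]  [17,20]
[3,4] uncovered → point at 4; [6,8] uncovered → point at 8; [10,11] uncovered → point at 11; [12,15] uncovered → point at 15; [16,18] uncovered → point at 18.
Points: 4, 8, 11, 15, 18 (5 total).

5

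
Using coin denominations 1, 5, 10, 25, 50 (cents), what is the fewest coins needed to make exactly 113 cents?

6

113 − 2×50→13 − 1×10→3 − 3×1→0
Total coins = 2 + 1 + 3 = 6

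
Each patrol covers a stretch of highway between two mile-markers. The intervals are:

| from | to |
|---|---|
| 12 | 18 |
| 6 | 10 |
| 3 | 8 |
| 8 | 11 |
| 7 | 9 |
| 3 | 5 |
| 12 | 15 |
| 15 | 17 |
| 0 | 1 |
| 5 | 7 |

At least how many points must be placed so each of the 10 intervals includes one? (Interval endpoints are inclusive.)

Sorted: [0,1] [3,5] [5,7] [3,8] [7,9] [6,10] [8,11] [12,15] [15,17] [12,18]
{[0,1]} hit by 1; {[3,5],[5,7],[3,8]} hit by 5; {[7,9],[6,10],[8,11]} hit by 9; {[12,15],[15,17],[12,18]} hit by 15.
Points: 1, 5, 9, 15 (4 total).

4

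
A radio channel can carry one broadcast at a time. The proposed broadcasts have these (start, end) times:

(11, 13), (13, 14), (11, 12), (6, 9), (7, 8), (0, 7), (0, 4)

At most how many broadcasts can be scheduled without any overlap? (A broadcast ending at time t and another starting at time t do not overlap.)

4

By end time: (0,4), (0,7), (7,8), (6,9), (11,12), (11,13), (13,14).
Pick (0,4); next start ≥ 4 → (7,8); next start ≥ 8 → (11,12); next start ≥ 12 → (13,14).
Selected 4 broadcasts.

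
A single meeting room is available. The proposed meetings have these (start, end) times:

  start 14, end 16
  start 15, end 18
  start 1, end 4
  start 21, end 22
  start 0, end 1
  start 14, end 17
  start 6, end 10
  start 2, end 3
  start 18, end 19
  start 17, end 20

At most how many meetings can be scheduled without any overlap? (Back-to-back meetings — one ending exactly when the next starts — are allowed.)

Sort by end time and greedily take each interval whose start is ≥ the last chosen end.
Sorted by end: (0,1)  (2,3)  (1,4)  (6,10)  (14,16)  (14,17)  (15,18)  (18,19)  (17,20)  (21,22)
take (0,1); take (2,3); take (6,10); take (14,16); skip (15,18); take (18,19); skip (17,20); take (21,22).
Selected 6 meetings.

6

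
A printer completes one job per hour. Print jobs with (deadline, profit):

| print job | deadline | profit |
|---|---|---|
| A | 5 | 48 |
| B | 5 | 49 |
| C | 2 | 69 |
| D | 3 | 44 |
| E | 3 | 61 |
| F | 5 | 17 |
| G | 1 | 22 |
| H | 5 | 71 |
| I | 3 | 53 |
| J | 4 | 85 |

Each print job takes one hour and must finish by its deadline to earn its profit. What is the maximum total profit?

Profit order: J=85 H=71 C=69 E=61 I=53 B=49 A=48 D=44 G=22 F=17
Assign: J→slot 4, H→slot 5, C→slot 2, E→slot 3, I→slot 1, B skipped, A skipped, D skipped, G skipped, F skipped.
Slots: [1:I] [2:C] [3:E] [4:J] [5:H]
Profit = 53 + 69 + 61 + 85 + 71 = 339

339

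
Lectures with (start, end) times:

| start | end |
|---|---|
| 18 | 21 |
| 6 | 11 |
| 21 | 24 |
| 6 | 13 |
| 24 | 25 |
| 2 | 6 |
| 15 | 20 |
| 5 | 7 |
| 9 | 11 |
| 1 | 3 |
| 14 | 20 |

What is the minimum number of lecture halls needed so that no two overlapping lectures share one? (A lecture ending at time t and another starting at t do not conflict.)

Count concurrent intervals with a sweep; the peak is the room count.
Events (time:±→running): 1:+→1 2:+→2 3:-→1 5:+→2 6:-→1 6:+→2 6:+→3 … peak 3.

3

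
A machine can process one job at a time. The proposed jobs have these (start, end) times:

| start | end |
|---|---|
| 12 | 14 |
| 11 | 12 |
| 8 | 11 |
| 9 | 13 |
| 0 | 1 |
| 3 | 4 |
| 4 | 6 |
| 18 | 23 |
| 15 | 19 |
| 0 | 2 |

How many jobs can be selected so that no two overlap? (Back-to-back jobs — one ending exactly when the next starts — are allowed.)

Sort by end time and greedily take each interval whose start is ≥ the last chosen end.
By end time: (0,1), (0,2), (3,4), (4,6), (8,11), (11,12), (9,13), (12,14), (15,19), (18,23).
Pick (0,1); next start ≥ 1 → (3,4); next start ≥ 4 → (4,6); next start ≥ 6 → (8,11); next start ≥ 11 → (11,12); next start ≥ 12 → (12,14); next start ≥ 14 → (15,19).
Selected 7 jobs.

7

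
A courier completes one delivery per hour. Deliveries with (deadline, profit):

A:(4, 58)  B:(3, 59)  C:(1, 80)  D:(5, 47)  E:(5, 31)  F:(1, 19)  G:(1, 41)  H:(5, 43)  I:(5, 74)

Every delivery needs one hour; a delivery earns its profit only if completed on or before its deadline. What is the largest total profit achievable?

318

By profit: C(d1,80), I(d5,74), B(d3,59), A(d4,58), D(d5,47), H(d5,43), G(d1,41), E(d5,31), F(d1,19)
C→slot 1; I→slot 5; B→slot 3; A→slot 4; D→slot 2; H skipped; G skipped; E skipped; F skipped.
Profit = 80 + 47 + 59 + 58 + 74 = 318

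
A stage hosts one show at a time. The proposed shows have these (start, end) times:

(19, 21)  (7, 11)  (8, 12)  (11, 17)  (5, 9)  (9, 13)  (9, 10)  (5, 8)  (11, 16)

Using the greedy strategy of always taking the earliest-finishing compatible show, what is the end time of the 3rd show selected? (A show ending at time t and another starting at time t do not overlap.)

16

Order by finish time; keep every interval that doesn't clash with the previous kept one.
By end time: (5,8), (5,9), (9,10), (7,11), (8,12), (9,13), (11,16), (11,17), (19,21).
Pick (5,8); next start ≥ 8 → (9,10); next start ≥ 10 → (11,16); next start ≥ 16 → (19,21).
Selected: (5,8) (9,10) (11,16) (19,21)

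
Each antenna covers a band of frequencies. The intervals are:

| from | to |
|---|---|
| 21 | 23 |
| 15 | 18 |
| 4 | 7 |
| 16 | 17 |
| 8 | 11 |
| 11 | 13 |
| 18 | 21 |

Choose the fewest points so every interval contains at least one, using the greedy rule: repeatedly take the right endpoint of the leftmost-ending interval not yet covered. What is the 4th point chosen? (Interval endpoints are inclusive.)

21

Process intervals by earliest right end; each time one isn't hit yet, stab at its right endpoint.
Sorted: [4,7] [8,11] [11,13] [16,17] [15,18] [18,21] [21,23]
{[4,7]} hit by 7; {[8,11],[11,13]} hit by 11; {[16,17],[15,18]} hit by 17; {[18,21],[21,23]} hit by 21.
Points: 7, 11, 17, 21 (4 total).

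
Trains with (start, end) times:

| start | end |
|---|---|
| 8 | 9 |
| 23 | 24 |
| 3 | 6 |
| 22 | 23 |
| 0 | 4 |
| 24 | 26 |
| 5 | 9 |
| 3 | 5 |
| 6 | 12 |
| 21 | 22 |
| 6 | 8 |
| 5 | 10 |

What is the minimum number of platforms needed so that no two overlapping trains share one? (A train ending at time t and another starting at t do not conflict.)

Count concurrent intervals with a sweep; the peak is the room count.
Events (time:±→running): 0:+→1 3:+→2 3:+→3 4:-→2 5:-→1 5:+→2 5:+→3 6:-→2 6:+→3 6:+→4 … peak 4.

4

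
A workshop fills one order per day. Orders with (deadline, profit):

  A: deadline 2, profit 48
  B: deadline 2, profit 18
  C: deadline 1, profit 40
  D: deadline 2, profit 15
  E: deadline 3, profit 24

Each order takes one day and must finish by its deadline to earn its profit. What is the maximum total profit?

By profit: A(d2,48), C(d1,40), E(d3,24), B(d2,18), D(d2,15)
A→slot 2; C→slot 1; E→slot 3; B skipped; D skipped.
Profit = 40 + 48 + 24 = 112

112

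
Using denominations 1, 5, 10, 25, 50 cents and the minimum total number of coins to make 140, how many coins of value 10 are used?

Use the largest denomination that fits, subtract, and repeat.
140 − 2×50→40 − 1×25→15 − 1×10→5 − 1×5→0
Count of 10: 1

1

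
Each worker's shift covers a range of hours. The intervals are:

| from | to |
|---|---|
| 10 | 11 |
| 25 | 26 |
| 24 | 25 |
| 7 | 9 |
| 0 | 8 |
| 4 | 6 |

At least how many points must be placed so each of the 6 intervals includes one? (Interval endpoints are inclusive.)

Sort by right endpoint; whenever an interval is uncovered, place a point at its right end.
By right end: [4,6]  [0,8]  [7,9]  [10,11]  [24,25]  [25,26]
[4,6] uncovered → point at 6; [7,9] uncovered → point at 9; [10,11] uncovered → point at 11; [24,25] uncovered → point at 25.
Points: 6, 9, 11, 25 (4 total).

4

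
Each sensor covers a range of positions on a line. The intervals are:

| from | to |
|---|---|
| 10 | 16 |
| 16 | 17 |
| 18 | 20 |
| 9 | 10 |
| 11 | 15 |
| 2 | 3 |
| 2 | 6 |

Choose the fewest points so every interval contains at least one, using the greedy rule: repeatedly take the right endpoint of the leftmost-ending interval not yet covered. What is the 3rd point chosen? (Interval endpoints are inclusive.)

15

Process intervals by earliest right end; each time one isn't hit yet, stab at its right endpoint.
Sorted: [2,3] [2,6] [9,10] [11,15] [10,16] [16,17] [18,20]
{[2,3],[2,6]} hit by 3; {[9,10]} hit by 10; {[11,15],[10,16]} hit by 15; {[16,17]} hit by 17; {[18,20]} hit by 20.
Points: 3, 10, 15, 17, 20 (5 total).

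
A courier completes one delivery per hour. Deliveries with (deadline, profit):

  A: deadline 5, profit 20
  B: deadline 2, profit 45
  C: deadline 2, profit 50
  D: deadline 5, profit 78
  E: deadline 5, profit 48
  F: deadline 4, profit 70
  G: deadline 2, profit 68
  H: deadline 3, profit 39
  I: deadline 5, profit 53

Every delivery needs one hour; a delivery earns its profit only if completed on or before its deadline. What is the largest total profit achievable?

Sort by profit descending; place each in the latest free slot ≤ its deadline.
By profit: D(d5,78), F(d4,70), G(d2,68), I(d5,53), C(d2,50), E(d5,48), B(d2,45), H(d3,39), A(d5,20)
D→slot 5; F→slot 4; G→slot 2; I→slot 3; C→slot 1; E skipped; B skipped; H skipped; A skipped.
Profit = 50 + 68 + 53 + 70 + 78 = 319

319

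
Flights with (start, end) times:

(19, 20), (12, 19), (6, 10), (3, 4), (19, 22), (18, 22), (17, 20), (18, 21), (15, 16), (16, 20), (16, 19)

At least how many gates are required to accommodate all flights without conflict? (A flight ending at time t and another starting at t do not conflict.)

6

Count concurrent intervals with a sweep; the peak is the room count.
starts: [3, 6, 12, 15, 16, 16, 17, 18, 18, 19, 19]
ends:   [4, 10, 16, 19, 19, 20, 20, 20, 21, 22, 22]
s3→1 e4→0 s6→1 e10→0 s12→1 s15→2 e16→1 s16→2 s16→3 s17→4 s18→5 s18→6  — peak 6.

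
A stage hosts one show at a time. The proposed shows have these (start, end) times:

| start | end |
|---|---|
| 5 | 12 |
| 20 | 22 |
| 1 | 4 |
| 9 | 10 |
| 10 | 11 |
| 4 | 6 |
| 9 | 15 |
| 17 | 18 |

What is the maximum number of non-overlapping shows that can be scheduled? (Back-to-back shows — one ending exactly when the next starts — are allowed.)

6

Order by finish time; keep every interval that doesn't clash with the previous kept one.
Sorted by end: (1,4)  (4,6)  (9,10)  (10,11)  (5,12)  (9,15)  (17,18)  (20,22)
take (1,4); take (4,6); take (9,10); take (10,11); take (17,18); take (20,22).
Selected 6 shows.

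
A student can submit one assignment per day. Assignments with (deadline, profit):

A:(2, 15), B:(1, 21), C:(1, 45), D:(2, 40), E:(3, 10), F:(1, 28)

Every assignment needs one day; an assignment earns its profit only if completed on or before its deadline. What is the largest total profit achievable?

95

Profit order: C=45 D=40 F=28 B=21 A=15 E=10
Assign: C→slot 1, D→slot 2, F skipped, B skipped, A skipped, E→slot 3.
Slots: [1:C] [2:D] [3:E]
Profit = 45 + 40 + 10 = 95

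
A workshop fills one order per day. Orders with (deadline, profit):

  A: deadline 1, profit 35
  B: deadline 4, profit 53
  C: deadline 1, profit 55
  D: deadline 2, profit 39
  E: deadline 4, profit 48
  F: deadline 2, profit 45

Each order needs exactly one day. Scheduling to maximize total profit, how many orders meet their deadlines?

4

Sort by profit descending; place each in the latest free slot ≤ its deadline.
By profit: C(d1,55), B(d4,53), E(d4,48), F(d2,45), D(d2,39), A(d1,35)
C→slot 1; B→slot 4; E→slot 3; F→slot 2; D skipped; A skipped.
4 of 6 scheduled.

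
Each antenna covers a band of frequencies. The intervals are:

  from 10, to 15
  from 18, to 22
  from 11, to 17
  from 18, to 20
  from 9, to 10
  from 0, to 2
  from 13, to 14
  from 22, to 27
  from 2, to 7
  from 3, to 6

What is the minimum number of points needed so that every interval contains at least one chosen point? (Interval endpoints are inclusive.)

By right end: [0,2]  [3,6]  [2,7]  [9,10]  [13,14]  [10,15]  [11,17]  [18,20]  [18,22]  [22,27]
[0,2] uncovered → point at 2; [3,6] uncovered → point at 6; [9,10] uncovered → point at 10; [13,14] uncovered → point at 14; [18,20] uncovered → point at 20; [22,27] uncovered → point at 27.
Points: 2, 6, 10, 14, 20, 27 (6 total).

6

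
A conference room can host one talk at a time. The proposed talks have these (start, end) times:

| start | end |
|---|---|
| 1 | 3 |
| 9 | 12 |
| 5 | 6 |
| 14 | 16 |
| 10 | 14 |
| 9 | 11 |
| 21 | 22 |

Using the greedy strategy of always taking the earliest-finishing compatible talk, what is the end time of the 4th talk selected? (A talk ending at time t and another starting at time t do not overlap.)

16

Greedy by earliest finish: after sorting by end time, pick each interval compatible with the last pick.
Sorted by end: (1,3)  (5,6)  (9,11)  (9,12)  (10,14)  (14,16)  (21,22)
take (1,3); take (5,6); take (9,11); take (14,16); take (21,22).
Selected: (1,3) (5,6) (9,11) (14,16) (21,22)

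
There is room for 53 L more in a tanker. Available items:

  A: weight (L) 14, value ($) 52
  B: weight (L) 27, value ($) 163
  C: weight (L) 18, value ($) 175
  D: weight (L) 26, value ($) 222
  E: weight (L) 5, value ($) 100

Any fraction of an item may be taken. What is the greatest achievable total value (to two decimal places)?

Order: E (100/5=20.00) > C (175/18=9.72) > D (222/26=8.54) > B (163/27=6.04) > A (52/14=3.71)
Fill: take E (5 @ 100) → take C (18 @ 175) → take D (26 @ 222) → take 4/27 of B → 24.15; 53/53 used.
Total value = 521.15

521.15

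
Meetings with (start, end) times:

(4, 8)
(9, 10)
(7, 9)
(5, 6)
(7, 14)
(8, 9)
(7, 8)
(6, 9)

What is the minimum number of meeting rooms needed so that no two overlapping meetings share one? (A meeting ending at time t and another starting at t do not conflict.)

The answer is the maximum number of intervals overlapping at any instant.
starts: [4, 5, 6, 7, 7, 7, 8, 9]
ends:   [6, 8, 8, 9, 9, 9, 10, 14]
s4→1 s5→2 e6→1 s6→2 s7→3 s7→4 s7→5  — peak 5.

5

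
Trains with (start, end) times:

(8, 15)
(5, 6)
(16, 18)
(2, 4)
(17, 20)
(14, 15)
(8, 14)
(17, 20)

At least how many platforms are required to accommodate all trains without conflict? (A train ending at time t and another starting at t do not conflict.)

Events (time:±→running): 2:+→1 4:-→0 5:+→1 6:-→0 8:+→1 8:+→2 14:-→1 14:+→2 15:-→1 15:-→0 16:+→1 17:+→2 17:+→3 … peak 3.

3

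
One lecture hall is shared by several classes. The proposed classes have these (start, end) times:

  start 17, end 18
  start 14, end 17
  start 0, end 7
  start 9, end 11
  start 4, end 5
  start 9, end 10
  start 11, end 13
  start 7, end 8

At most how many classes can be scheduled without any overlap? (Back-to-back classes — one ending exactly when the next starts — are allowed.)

6

By end time: (4,5), (0,7), (7,8), (9,10), (9,11), (11,13), (14,17), (17,18).
Pick (4,5); next start ≥ 5 → (7,8); next start ≥ 8 → (9,10); next start ≥ 10 → (11,13); next start ≥ 13 → (14,17); next start ≥ 17 → (17,18).
Selected 6 classes.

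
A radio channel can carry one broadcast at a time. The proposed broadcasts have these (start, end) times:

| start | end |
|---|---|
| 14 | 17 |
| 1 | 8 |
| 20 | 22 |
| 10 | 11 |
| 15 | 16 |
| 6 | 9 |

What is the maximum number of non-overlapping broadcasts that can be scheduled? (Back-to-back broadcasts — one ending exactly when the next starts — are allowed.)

Greedy by earliest finish: after sorting by end time, pick each interval compatible with the last pick.
By end time: (1,8), (6,9), (10,11), (15,16), (14,17), (20,22).
Pick (1,8); next start ≥ 8 → (10,11); next start ≥ 11 → (15,16); next start ≥ 16 → (20,22).
Selected 4 broadcasts.

4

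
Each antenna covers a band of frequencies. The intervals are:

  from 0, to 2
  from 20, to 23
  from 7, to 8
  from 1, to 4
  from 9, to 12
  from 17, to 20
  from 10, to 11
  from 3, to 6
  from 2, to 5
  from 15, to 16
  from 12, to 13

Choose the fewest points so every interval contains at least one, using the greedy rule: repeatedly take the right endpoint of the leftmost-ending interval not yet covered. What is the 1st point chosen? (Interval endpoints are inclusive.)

2

Process intervals by earliest right end; each time one isn't hit yet, stab at its right endpoint.
By right end: [0,2]  [1,4]  [2,5]  [3,6]  [7,8]  [10,11]  [9,12]  [12,13]  [15,16]  [17,20]  [20,23]
[0,2] uncovered → point at 2; [3,6] uncovered → point at 6; [7,8] uncovered → point at 8; [10,11] uncovered → point at 11; [12,13] uncovered → point at 13; [15,16] uncovered → point at 16; [17,20] uncovered → point at 20.
Points: 2, 6, 8, 11, 13, 16, 20 (7 total).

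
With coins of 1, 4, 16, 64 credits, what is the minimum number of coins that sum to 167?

8

167 = 2×64 + 2×16 + 1×4 + 3×1
Total coins = 2 + 2 + 1 + 3 = 8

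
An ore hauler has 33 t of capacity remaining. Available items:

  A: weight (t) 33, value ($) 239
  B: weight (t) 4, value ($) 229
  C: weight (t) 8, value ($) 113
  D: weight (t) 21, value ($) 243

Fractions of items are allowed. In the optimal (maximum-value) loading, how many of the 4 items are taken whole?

3

Sort by value per unit weight and fill in that order.
Ratios (sorted): B 57.25, C 14.12, D 11.57, A 7.24
take B (4 @ 229); take C (8 @ 113); take D (21 @ 243). Capacity used 33/33.
3 item(s) taken whole.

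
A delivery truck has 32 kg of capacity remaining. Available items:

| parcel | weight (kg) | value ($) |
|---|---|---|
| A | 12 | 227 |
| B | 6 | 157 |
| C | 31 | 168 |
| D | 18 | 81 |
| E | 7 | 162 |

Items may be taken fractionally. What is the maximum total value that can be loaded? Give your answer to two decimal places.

583.94

Greedy by value/weight ratio, highest first.
Ratios (sorted): B 26.17, E 23.14, A 18.92, C 5.42, D 4.50
take B (6 @ 157); take E (7 @ 162); take A (12 @ 227); take 7/31 of C → 37.94. Capacity used 32/32.
Total value = 583.94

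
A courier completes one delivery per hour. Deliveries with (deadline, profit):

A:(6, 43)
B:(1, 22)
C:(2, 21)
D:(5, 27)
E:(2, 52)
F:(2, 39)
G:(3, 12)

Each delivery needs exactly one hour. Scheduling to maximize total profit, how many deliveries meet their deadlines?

5

Profit order: E=52 A=43 F=39 D=27 B=22 C=21 G=12
Assign: E→slot 2, A→slot 6, F→slot 1, D→slot 5, B skipped, C skipped, G→slot 3.
Slots: [1:F] [2:E] [3:G] [5:D] [6:A]
5 of 7 scheduled.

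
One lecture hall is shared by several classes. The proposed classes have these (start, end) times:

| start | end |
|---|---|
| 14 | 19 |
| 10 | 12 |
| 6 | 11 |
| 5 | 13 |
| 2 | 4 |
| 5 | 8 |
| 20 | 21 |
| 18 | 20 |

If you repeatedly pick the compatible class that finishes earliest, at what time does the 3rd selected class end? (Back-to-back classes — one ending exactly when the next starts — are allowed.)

12

Greedy by earliest finish: after sorting by end time, pick each interval compatible with the last pick.
Sorted by end: (2,4)  (5,8)  (6,11)  (10,12)  (5,13)  (14,19)  (18,20)  (20,21)
take (2,4); take (5,8); take (10,12); take (14,19); take (20,21).
Selected: (2,4) (5,8) (10,12) (14,19) (20,21)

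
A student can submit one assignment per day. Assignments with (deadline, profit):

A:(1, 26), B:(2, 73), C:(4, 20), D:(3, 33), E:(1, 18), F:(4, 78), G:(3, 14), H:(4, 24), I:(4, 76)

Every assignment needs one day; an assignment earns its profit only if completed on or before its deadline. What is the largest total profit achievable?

By profit: F(d4,78), I(d4,76), B(d2,73), D(d3,33), A(d1,26), H(d4,24), C(d4,20), E(d1,18), G(d3,14)
F→slot 4; I→slot 3; B→slot 2; D→slot 1; A skipped; H skipped; C skipped; E skipped; G skipped.
Profit = 33 + 73 + 76 + 78 = 260

260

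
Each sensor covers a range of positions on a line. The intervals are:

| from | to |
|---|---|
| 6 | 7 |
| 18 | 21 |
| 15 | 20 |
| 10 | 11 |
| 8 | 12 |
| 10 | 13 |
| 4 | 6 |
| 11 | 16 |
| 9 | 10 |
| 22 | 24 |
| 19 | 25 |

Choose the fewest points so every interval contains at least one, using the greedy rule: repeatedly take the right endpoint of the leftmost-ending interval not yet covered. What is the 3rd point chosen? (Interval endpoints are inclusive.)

Process intervals by earliest right end; each time one isn't hit yet, stab at its right endpoint.
Sorted: [4,6] [6,7] [9,10] [10,11] [8,12] [10,13] [11,16] [15,20] [18,21] [22,24] [19,25]
{[4,6],[6,7]} hit by 6; {[9,10],[10,11],[8,12],[10,13]} hit by 10; {[11,16],[15,20]} hit by 16; {[18,21]} hit by 21; {[22,24],[19,25]} hit by 24.
Points: 6, 10, 16, 21, 24 (5 total).

16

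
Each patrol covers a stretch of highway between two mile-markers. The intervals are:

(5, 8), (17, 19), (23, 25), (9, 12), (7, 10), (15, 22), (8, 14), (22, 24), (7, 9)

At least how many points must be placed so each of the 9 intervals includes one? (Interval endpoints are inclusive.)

Sorted: [5,8] [7,9] [7,10] [9,12] [8,14] [17,19] [15,22] [22,24] [23,25]
{[5,8],[7,9],[7,10]} hit by 8; {[9,12],[8,14]} hit by 12; {[17,19],[15,22]} hit by 19; {[22,24],[23,25]} hit by 24.
Points: 8, 12, 19, 24 (4 total).

4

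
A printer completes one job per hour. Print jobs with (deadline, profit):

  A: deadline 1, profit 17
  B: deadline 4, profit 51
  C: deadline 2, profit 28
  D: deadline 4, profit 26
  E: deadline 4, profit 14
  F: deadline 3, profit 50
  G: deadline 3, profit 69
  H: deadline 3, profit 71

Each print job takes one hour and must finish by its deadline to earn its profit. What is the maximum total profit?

241

Sort by profit descending; place each in the latest free slot ≤ its deadline.
By profit: H(d3,71), G(d3,69), B(d4,51), F(d3,50), C(d2,28), D(d4,26), A(d1,17), E(d4,14)
H→slot 3; G→slot 2; B→slot 4; F→slot 1; C skipped; D skipped; A skipped; E skipped.
Profit = 50 + 69 + 71 + 51 = 241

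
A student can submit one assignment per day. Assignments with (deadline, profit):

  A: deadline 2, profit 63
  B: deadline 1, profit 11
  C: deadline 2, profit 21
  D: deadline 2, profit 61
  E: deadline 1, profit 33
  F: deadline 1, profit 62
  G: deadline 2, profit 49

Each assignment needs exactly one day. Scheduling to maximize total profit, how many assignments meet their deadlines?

Sort by profit descending; place each in the latest free slot ≤ its deadline.
Profit order: A=63 F=62 D=61 G=49 E=33 C=21 B=11
Assign: A→slot 2, F→slot 1, D skipped, G skipped, E skipped, C skipped, B skipped.
Slots: [1:F] [2:A]
2 of 7 scheduled.

2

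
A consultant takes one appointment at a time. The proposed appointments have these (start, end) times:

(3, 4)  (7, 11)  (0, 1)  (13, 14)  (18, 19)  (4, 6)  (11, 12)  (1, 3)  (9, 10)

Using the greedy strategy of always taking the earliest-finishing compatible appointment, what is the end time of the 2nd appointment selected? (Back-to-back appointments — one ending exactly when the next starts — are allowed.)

By end time: (0,1), (1,3), (3,4), (4,6), (9,10), (7,11), (11,12), (13,14), (18,19).
Pick (0,1); next start ≥ 1 → (1,3); next start ≥ 3 → (3,4); next start ≥ 4 → (4,6); next start ≥ 6 → (9,10); next start ≥ 10 → (11,12); next start ≥ 12 → (13,14); next start ≥ 14 → (18,19).
Selected: (0,1) (1,3) (3,4) (4,6) (9,10) (11,12) (13,14) (18,19)

3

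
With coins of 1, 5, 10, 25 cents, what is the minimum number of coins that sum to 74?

8

Greedy: take as many of the largest coin as possible, then repeat with the remainder.
74 − 2×25→24 − 2×10→4 − 4×1→0
Total coins = 2 + 2 + 4 = 8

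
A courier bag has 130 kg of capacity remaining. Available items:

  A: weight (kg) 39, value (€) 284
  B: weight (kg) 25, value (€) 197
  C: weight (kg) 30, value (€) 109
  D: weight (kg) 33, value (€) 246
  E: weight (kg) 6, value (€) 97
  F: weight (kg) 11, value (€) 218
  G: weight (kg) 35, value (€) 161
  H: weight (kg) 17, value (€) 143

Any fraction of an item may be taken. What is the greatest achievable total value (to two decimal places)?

Order: F (218/11=19.82) > E (97/6=16.17) > H (143/17=8.41) > B (197/25=7.88) > D (246/33=7.45) > A (284/39=7.28) > G (161/35=4.60) > C (109/30=3.63)
Fill: take F (11 @ 218) → take E (6 @ 97) → take H (17 @ 143) → take B (25 @ 197) → take D (33 @ 246) → take 38/39 of A → 276.72; 130/130 used.
Total value = 1177.72

1177.72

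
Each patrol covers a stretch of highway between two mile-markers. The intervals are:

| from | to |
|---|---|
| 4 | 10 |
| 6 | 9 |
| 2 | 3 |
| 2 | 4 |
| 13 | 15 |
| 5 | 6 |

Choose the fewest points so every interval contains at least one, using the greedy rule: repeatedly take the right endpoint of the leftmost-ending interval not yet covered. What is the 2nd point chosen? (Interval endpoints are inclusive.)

By right end: [2,3]  [2,4]  [5,6]  [6,9]  [4,10]  [13,15]
[2,3] uncovered → point at 3; [5,6] uncovered → point at 6; [13,15] uncovered → point at 15.
Points: 3, 6, 15 (3 total).

6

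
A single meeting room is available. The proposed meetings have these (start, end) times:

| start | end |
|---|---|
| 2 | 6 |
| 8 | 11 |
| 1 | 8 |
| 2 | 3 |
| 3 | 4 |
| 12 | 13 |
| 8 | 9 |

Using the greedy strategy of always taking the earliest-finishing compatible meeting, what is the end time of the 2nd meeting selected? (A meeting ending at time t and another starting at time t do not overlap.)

4

By end time: (2,3), (3,4), (2,6), (1,8), (8,9), (8,11), (12,13).
Pick (2,3); next start ≥ 3 → (3,4); next start ≥ 4 → (8,9); next start ≥ 9 → (12,13).
Selected: (2,3) (3,4) (8,9) (12,13)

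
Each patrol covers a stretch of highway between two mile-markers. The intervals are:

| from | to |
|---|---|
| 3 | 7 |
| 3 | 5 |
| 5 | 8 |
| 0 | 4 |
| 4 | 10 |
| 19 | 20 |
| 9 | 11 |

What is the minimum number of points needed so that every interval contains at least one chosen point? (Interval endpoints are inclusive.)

Sorted: [0,4] [3,5] [3,7] [5,8] [4,10] [9,11] [19,20]
{[0,4],[3,5],[3,7]} hit by 4; {[5,8],[4,10]} hit by 8; {[9,11]} hit by 11; {[19,20]} hit by 20.
Points: 4, 8, 11, 20 (4 total).

4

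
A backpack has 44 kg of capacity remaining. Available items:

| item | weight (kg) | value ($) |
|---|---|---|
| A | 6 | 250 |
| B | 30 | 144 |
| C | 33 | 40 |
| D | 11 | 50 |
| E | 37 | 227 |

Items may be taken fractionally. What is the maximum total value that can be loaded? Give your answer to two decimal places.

481.80

Order: A (250/6=41.67) > E (227/37=6.14) > B (144/30=4.80) > D (50/11=4.55) > C (40/33=1.21)
Fill: take A (6 @ 250) → take E (37 @ 227) → take 1/30 of B → 4.80; 44/44 used.
Total value = 481.80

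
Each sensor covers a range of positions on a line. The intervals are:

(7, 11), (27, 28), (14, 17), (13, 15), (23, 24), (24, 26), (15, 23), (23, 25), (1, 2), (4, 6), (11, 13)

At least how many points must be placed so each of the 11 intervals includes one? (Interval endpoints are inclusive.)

6

Sort by right endpoint; whenever an interval is uncovered, place a point at its right end.
By right end: [1,2]  [4,6]  [7,11]  [11,13]  [13,15]  [14,17]  [15,23]  [23,24]  [23,25]  [24,26]  [27,28]
[1,2] uncovered → point at 2; [4,6] uncovered → point at 6; [7,11] uncovered → point at 11; [13,15] uncovered → point at 15; [23,24] uncovered → point at 24; [27,28] uncovered → point at 28.
Points: 2, 6, 11, 15, 24, 28 (6 total).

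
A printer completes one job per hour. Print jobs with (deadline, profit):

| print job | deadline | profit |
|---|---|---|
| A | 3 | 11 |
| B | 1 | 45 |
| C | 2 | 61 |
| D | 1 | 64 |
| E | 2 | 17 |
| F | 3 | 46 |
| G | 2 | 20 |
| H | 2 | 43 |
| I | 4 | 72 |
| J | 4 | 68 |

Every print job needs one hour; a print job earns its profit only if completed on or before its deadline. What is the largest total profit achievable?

By profit: I(d4,72), J(d4,68), D(d1,64), C(d2,61), F(d3,46), B(d1,45), H(d2,43), G(d2,20), E(d2,17), A(d3,11)
I→slot 4; J→slot 3; D→slot 1; C→slot 2; F skipped; B skipped; H skipped; G skipped; E skipped; A skipped.
Profit = 64 + 61 + 68 + 72 = 265

265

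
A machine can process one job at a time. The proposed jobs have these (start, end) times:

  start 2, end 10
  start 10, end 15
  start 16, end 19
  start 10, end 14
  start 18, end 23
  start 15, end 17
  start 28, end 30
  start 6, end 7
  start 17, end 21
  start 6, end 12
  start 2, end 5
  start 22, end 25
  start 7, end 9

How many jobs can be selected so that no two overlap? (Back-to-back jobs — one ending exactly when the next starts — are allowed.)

8

Order by finish time; keep every interval that doesn't clash with the previous kept one.
Sorted by end: (2,5)  (6,7)  (7,9)  (2,10)  (6,12)  (10,14)  (10,15)  (15,17)  (16,19)  (17,21)  (18,23)  (22,25)  (28,30)
take (2,5); take (6,7); take (7,9); skip (2,10); take (10,14); take (15,17); take (17,21); skip (18,23); take (22,25); take (28,30).
Selected 8 jobs.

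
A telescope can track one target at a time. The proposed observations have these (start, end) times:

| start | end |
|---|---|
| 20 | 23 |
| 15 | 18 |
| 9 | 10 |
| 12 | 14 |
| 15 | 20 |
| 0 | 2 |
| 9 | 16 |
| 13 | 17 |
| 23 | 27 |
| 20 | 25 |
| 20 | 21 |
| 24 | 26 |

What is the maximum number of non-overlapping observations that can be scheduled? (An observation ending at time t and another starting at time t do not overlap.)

Sorted by end: (0,2)  (9,10)  (12,14)  (9,16)  (13,17)  (15,18)  (15,20)  (20,21)  (20,23)  (20,25)  (24,26)  (23,27)
take (0,2); take (9,10); take (12,14); skip (9,16); skip (13,17); take (15,18); skip (15,20); take (20,21); skip (20,25); take (24,26).
Selected 6 observations.

6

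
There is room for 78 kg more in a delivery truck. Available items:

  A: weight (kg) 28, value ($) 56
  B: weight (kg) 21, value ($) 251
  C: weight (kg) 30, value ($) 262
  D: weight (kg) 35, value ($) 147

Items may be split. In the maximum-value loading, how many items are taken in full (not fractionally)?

2

Greedy by value/weight ratio, highest first.
Ratios (sorted): B 11.95, C 8.73, D 4.20, A 2.00
take B (21 @ 251); take C (30 @ 262); take 27/35 of D → 113.40. Capacity used 78/78.
2 item(s) taken whole; one partial (take 27/35 of D).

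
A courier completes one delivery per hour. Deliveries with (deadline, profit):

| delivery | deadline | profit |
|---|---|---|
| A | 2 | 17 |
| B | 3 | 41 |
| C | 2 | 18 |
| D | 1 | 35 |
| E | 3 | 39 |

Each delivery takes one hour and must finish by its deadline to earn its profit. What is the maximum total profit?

115

Take jobs in profit order; each goes to the latest open slot no later than its deadline.
Profit order: B=41 E=39 D=35 C=18 A=17
Assign: B→slot 3, E→slot 2, D→slot 1, C skipped, A skipped.
Slots: [1:D] [2:E] [3:B]
Profit = 35 + 39 + 41 = 115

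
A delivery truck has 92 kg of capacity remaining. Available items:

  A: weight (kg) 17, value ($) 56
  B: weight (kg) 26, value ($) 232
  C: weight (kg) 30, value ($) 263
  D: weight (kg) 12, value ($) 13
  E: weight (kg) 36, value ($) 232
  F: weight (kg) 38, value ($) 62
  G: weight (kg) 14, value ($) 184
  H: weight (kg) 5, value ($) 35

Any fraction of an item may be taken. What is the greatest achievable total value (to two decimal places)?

Sort by value per unit weight and fill in that order.
Ratios (sorted): G 13.14, B 8.92, C 8.77, H 7.00, E 6.44, A 3.29, F 1.63, D 1.08
take G (14 @ 184); take B (26 @ 232); take C (30 @ 263); take H (5 @ 35); take 17/36 of E → 109.56. Capacity used 92/92.
Total value = 823.56

823.56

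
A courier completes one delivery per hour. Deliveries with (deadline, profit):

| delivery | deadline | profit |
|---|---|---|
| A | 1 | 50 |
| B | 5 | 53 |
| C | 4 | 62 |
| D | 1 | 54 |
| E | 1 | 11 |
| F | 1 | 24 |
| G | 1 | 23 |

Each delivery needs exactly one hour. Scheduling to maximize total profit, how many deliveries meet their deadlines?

3

Take jobs in profit order; each goes to the latest open slot no later than its deadline.
By profit: C(d4,62), D(d1,54), B(d5,53), A(d1,50), F(d1,24), G(d1,23), E(d1,11)
C→slot 4; D→slot 1; B→slot 5; A skipped; F skipped; G skipped; E skipped.
3 of 7 scheduled.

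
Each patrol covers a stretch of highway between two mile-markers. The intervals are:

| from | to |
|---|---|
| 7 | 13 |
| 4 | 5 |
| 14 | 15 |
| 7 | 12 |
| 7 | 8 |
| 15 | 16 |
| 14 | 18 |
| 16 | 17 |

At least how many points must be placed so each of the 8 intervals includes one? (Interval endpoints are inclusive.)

4

By right end: [4,5]  [7,8]  [7,12]  [7,13]  [14,15]  [15,16]  [16,17]  [14,18]
[4,5] uncovered → point at 5; [7,8] uncovered → point at 8; [14,15] uncovered → point at 15; [16,17] uncovered → point at 17.
Points: 5, 8, 15, 17 (4 total).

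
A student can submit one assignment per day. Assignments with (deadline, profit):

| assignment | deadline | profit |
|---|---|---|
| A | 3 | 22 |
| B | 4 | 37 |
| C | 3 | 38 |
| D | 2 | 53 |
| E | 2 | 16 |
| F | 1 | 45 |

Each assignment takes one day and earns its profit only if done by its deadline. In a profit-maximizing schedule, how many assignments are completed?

4

Profit order: D=53 F=45 C=38 B=37 A=22 E=16
Assign: D→slot 2, F→slot 1, C→slot 3, B→slot 4, A skipped, E skipped.
Slots: [1:F] [2:D] [3:C] [4:B]
4 of 6 scheduled.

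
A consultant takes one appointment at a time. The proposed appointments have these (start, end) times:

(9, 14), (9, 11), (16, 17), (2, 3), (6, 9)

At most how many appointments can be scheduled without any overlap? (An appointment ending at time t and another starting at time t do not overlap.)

4

Sort by end time and greedily take each interval whose start is ≥ the last chosen end.
Sorted by end: (2,3)  (6,9)  (9,11)  (9,14)  (16,17)
take (2,3); take (6,9); take (9,11); take (16,17).
Selected 4 appointments.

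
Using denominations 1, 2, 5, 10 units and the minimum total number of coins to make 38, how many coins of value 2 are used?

Greedy: take as many of the largest coin as possible, then repeat with the remainder.
38 − 3×10→8 − 1×5→3 − 1×2→1 − 1×1→0
Count of 2: 1

1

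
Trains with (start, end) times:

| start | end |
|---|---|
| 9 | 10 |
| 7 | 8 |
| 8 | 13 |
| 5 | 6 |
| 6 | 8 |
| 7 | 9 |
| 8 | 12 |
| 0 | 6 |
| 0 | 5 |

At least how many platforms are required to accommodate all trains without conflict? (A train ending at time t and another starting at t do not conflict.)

starts: [0, 0, 5, 6, 7, 7, 8, 8, 9]
ends:   [5, 6, 6, 8, 8, 9, 10, 12, 13]
s0→1 s0→2 e5→1 s5→2 e6→1 e6→0 s6→1 s7→2 s7→3  — peak 3.

3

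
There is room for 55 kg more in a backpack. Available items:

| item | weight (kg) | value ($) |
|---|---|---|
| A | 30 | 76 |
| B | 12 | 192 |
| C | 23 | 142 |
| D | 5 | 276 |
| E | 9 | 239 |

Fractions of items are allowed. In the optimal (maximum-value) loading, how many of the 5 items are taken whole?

Sort by value per unit weight and fill in that order.
Order: D (276/5=55.20) > E (239/9=26.56) > B (192/12=16.00) > C (142/23=6.17) > A (76/30=2.53)
Fill: take D (5 @ 276) → take E (9 @ 239) → take B (12 @ 192) → take C (23 @ 142) → take 6/30 of A → 15.20; 55/55 used.
4 item(s) taken whole; one partial (take 6/30 of A).

4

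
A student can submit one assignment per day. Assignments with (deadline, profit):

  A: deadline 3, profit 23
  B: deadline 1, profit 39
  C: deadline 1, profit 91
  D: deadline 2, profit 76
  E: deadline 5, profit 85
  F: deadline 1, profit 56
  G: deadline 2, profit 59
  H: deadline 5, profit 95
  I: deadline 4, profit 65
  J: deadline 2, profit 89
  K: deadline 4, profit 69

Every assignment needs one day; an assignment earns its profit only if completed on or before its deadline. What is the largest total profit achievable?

429

Take jobs in profit order; each goes to the latest open slot no later than its deadline.
Profit order: H=95 C=91 J=89 E=85 D=76 K=69 I=65 G=59 F=56 B=39 A=23
Assign: H→slot 5, C→slot 1, J→slot 2, E→slot 4, D skipped, K→slot 3, I skipped, G skipped, F skipped, B skipped, A skipped.
Slots: [1:C] [2:J] [3:K] [4:E] [5:H]
Profit = 91 + 89 + 69 + 85 + 95 = 429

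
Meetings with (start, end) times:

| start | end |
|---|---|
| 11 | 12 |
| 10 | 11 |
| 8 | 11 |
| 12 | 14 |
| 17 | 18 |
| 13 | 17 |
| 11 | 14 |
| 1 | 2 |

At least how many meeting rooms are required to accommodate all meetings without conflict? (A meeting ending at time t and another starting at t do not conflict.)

3

Count concurrent intervals with a sweep; the peak is the room count.
starts: [1, 8, 10, 11, 11, 12, 13, 17]
ends:   [2, 11, 11, 12, 14, 14, 17, 18]
s1→1 e2→0 s8→1 s10→2 e11→1 e11→0 s11→1 s11→2 e12→1 s12→2 s13→3  — peak 3.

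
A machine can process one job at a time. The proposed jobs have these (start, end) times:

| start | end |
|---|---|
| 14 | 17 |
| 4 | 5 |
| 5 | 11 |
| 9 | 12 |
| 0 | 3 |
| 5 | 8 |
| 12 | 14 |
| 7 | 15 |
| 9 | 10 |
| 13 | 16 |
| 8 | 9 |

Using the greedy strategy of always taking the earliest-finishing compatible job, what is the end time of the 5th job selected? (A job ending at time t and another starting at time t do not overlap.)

Order by finish time; keep every interval that doesn't clash with the previous kept one.
Sorted by end: (0,3)  (4,5)  (5,8)  (8,9)  (9,10)  (5,11)  (9,12)  (12,14)  (7,15)  (13,16)  (14,17)
take (0,3); take (4,5); take (5,8); take (8,9); take (9,10); skip (5,11); take (12,14); take (14,17).
Selected: (0,3) (4,5) (5,8) (8,9) (9,10) (12,14) (14,17)

10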